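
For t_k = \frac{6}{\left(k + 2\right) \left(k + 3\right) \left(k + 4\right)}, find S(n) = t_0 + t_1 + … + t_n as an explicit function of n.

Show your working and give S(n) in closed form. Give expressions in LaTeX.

The ratio is (k + 2)/(k + 5).
Normal form (A,B,C) = (k + 2, k + 5, 1).
f must satisfy (k + 2)·f(k+1) − (k + 4)·f(k) = 1.
d = 2 from the (1,1,0) case.
A polynomial solution: f(k) = k*(k + 5)/12.
So s_k = (B(k−1)f/C)·t_k = (k*(k + 4)*(k + 5)/12)·t_k = k*(k + 5)/(2*(k + 2)*(k + 3)).
Verify: 6/(k**3 + 9*k**2 + 26*k + 24) matches t_k.
Σ_(k=0)^n t_k = s_(n+1) − s_(0) = ((n**2 + 7*n + 6)/(2*(n**2 + 7*n + 12))) − (0), i.e. (n**2 + 7*n + 6)/(2*(n**2 + 7*n + 12)).

S(n) = \frac{n^{2} + 7 n + 6}{2 \left(n^{2} + 7 n + 12\right)}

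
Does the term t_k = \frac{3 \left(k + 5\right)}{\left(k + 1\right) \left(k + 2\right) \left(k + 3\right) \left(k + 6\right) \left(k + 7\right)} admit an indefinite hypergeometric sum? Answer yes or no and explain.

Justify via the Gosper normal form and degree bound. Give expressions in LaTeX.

r(k) = (k + 1)*(k + 6)**2/((k + 4)*(k + 5)*(k + 8)) after simplifying.
Factor: A=k + 1; B=k + 8; C=k**3 + 14*k**2 + 65*k + 100.
Key eq: (k + 1)·f(k+1) = (k + 7)·f(k) + (k**3 + 14*k**2 + 65*k + 100).
From deg A=1, deg B=1, deg C=3: d=6.
Solving with deg f ≤ 6: f(k) = k*(k + 3)*(k + 4)**2*(k + 5)**2/36.
Then R = B(k−1)f/C = k*(k + 3)*(k + 4)*(k + 7)/36, so s_k = R(k)·t_k = k*(k**2 + 9*k + 20)/(12*(k**3 + 9*k**2 + 20*k + 12)).
s_(k+1) − s_k = 3*(k + 5)/(k**5 + 19*k**4 + 131*k**3 + 401*k**2 + 540*k + 252) = t_k.

Yes. s_k = \frac{k \left(k^{2} + 9 k + 20\right)}{12 \left(k^{3} + 9 k^{2} + 20 k + 12\right)}.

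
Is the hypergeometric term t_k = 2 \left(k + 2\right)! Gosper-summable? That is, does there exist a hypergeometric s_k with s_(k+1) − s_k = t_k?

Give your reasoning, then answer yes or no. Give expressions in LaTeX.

No; the degree bound rules out any f.

r(k) = k + 3 after simplifying.
So A=k + 3 and B=1, with C=1.
Set up (k + 3)·f(k+1) − (1)·f(k) − (1) = 0.
From deg A=1, deg B=0, deg C=0: d=-1.
deg f ≤ -1 is impossible — no certificate.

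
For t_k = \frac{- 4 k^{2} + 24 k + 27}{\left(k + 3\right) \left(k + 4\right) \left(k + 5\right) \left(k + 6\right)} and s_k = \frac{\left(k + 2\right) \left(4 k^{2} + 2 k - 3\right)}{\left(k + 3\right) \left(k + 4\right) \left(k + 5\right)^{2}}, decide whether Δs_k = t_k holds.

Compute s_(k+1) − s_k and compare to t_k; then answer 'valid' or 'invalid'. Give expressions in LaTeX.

Invalid: residual \frac{3 \left(8 k^{3} + 22 k^{2} - 138 k - 153\right)}{k^{6} + 29 k^{5} + 347 k^{4} + 2191 k^{3} + 7692 k^{2} + 14220 k + 10800} ≠ 0.

s_(k+1) = (k + 3)*(2*k + 4*(k + 1)**2 - 1)/((k + 4)*(k + 5)*(k + 6)**2)
s_(k+1) − s_k = (-4*k**4 + 4*k**3 + 237*k**2 + 603*k + 351)/(k**6 + 29*k**5 + 347*k**4 + 2191*k**3 + 7692*k**2 + 14220*k + 10800)
(s_(k+1) − s_k) − t_k = 3*(8*k**3 + 22*k**2 - 138*k - 153)/(k**6 + 29*k**5 + 347*k**4 + 2191*k**3 + 7692*k**2 + 14220*k + 10800)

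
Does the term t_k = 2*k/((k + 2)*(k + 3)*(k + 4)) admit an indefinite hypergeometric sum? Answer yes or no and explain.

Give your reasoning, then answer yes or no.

Ratio r(k) = (k + 1)*(k + 2)/(k*(k + 5)).
Gosper form: A/B · C(k+1)/C(k) with A=k + 2, B=k + 5, C=k.
Solve (k + 2)·f(k+1) − (k + 4)·f(k) = k.
d = 2 from the (1,1,1) case.
Solve for f: f(k) = k*(k - 1)/6 (degree 2 ≤ 2).
So s_k = (B(k−1)f/C)·t_k = ((k - 1)*(k + 4)/6)·t_k = k*(k - 1)/(3*(k + 2)*(k + 3)).
s_(k+1) − s_k = 2*k/(k**3 + 9*k**2 + 26*k + 24) = t_k.

Yes. s_k = k*(k - 1)/(3*(k + 2)*(k + 3)).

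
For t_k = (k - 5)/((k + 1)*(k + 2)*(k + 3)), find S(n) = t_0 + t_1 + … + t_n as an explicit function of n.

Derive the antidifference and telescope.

S(n) = (-n**2 - 6*n - 5)/(n**2 + 5*n + 6)

t_(k+1)/t_k = (k - 4)*(k + 1)/((k - 5)*(k + 4)).
Take A(k)=k + 1, B(k)=k + 4, C(k)=k - 5.
Need (k + 1)·f(k+1) − (k + 3)·f(k) = k - 5.
Degrees (1,1,1) ⇒ d ≤ 2.
Coefficient equations give f(k) = -k*(k + 4).
Get s_k = R·t_k = k*(-k - 4)/((k + 1)*(k + 2)) with R(k) = B(k−1)f(k)/C(k) = -k*(k + 3)*(k + 4)/(k - 5).
s_(k+1) − s_k = (k - 5)/(k**3 + 6*k**2 + 11*k + 6) = t_k.
s_(n+1) = (-n**2 - 6*n - 5)/(n**2 + 5*n + 6) and s_(0) = 0, so S(n) = (-n**2 - 6*n - 5)/(n**2 + 5*n + 6).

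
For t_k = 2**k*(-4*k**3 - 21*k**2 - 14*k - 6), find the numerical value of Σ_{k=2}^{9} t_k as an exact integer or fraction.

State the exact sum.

Σ = -3809184

Step 1: r(k) = 2*(4*k**3 + 33*k**2 + 68*k + 45)/(4*k**3 + 21*k**2 + 14*k + 6).
Gosper form: A/B · C(k+1)/C(k) with A=2, B=1, C=k**3 + 21*k**2/4 + 7*k/2 + 3/2.
f must satisfy (2)·f(k+1) − (1)·f(k) = k**3 + 21*k**2/4 + 7*k/2 + 3/2.
Degrees (0,0,3) ⇒ d ≤ 3.
Solving with deg f ≤ 3: f(k) = k*(4*k**2 - 3*k + 2)/4.
Certificate R = B(k−1)f/C = k*(4*k**2 - 3*k + 2)/(4*k**3 + 21*k**2 + 14*k + 6) gives s_k = 2**k*k*(-4*k**2 + 3*k - 2).
Verify: 2**k*(-4*k**3 - 21*k**2 - 14*k - 6) matches t_k.
Telescoping: Σ = s_(10) − s_(2) = -3809280 − (-96) = -3809184.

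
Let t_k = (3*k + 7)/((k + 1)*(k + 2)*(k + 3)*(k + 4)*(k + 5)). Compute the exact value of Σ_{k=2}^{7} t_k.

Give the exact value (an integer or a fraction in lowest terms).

The ratio is (k + 1)*(3*k + 10)/((k + 6)*(3*k + 7)).
So A=k + 1 and B=k + 6, with C=k + 7/3.
Key eq: (k + 1)·f(k+1) = (k + 5)·f(k) + (k + 7/3).
deg f ≤ 4 (via 1,1,1).
Solve for f: f(k) = k*(k + 2)*(k**2 + 8*k + 19)/36 (degree 4 ≤ 4).
Get s_k = R·t_k = k*(k**2 + 8*k + 19)/(12*(k**3 + 8*k**2 + 19*k + 12)) with R(k) = B(k−1)f(k)/C(k) = k*(k + 2)*(k + 5)*(k**2 + 8*k + 19)/(12*(3*k + 7)).
s_(k+1) − s_k = (3*k + 7)/(k**5 + 15*k**4 + 85*k**3 + 225*k**2 + 274*k + 120) = t_k.
Telescoping: Σ = s_(8) − s_(2) = 49/594 − (13/180) = 61/5940.

Σ = 61/5940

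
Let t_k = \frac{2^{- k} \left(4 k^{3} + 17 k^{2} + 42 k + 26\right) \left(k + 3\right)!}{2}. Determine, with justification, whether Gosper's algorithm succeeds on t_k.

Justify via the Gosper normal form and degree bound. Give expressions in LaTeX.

r(k) = (4*k**4 + 45*k**3 + 204*k**2 + 441*k + 356)/(2*(4*k**3 + 17*k**2 + 42*k + 26)) after simplifying.
Gosper form: A/B · C(k+1)/C(k) with A=k/2 + 2, B=1, C=k**3 + 17*k**2/4 + 21*k/2 + 13/2.
Solve (k/2 + 2)·f(k+1) − (1)·f(k) = k**3 + 17*k**2/4 + 21*k/2 + 13/2.
Bound: deg f ≤ 2.
Coefficient equations give f(k) = (4*k**2 + k + 3)/2.
Then R = B(k−1)f/C = 2*(4*k**2 + k + 3)/(4*k**3 + 17*k**2 + 42*k + 26), so s_k = R(k)·t_k = (4*k**2 + k + 3)*factorial(k + 3)/2**k.
Check: Δs_k = (4*k**3 + 17*k**2 + 42*k + 26)*factorial(k + 3)/(2*2**k). ✓

Yes. s_k = 2^{- k} \left(4 k^{2} + k + 3\right) \left(k + 3\right)!.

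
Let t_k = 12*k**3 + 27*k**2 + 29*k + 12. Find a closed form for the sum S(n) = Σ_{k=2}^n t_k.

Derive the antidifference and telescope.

S(n) = 3*n**4 + 15*n**3 + 31*n**2 + 31*n - 80

Ratio r(k) = (12*k**3 + 63*k**2 + 119*k + 80)/(12*k**3 + 27*k**2 + 29*k + 12).
Factor: A=1; B=1; C=k**3 + 9*k**2/4 + 29*k/12 + 1.
f must satisfy (1)·f(k+1) − (1)·f(k) = k**3 + 9*k**2/4 + 29*k/12 + 1.
deg f ≤ 4 (via 0,0,3).
Solving with deg f ≤ 4: f(k) = k*(3*k**3 + 3*k**2 + 4*k + 2)/12.
Then R = B(k−1)f/C = k*(3*k**3 + 3*k**2 + 4*k + 2)/(12*k**3 + 27*k**2 + 29*k + 12), so s_k = R(k)·t_k = k*(3*k**3 + 3*k**2 + 4*k + 2).
Verify: 12*k**3 + 27*k**2 + 29*k + 12 matches t_k.
Σ_(k=2)^n t_k = s_(n+1) − s_(2) = (3*n**4 + 15*n**3 + 31*n**2 + 31*n + 12) − (92), i.e. 3*n**4 + 15*n**3 + 31*n**2 + 31*n - 80.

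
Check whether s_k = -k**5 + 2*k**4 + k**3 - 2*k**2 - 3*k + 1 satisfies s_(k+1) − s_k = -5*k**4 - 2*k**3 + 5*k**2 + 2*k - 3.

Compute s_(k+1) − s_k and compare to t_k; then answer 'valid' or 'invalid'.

Valid: the claim telescopes to t_k.

s_(k+1) = -k**5 - 3*k**4 - k**3 + 3*k**2 - k - 2
s_(k+1) − s_k = -5*k**4 - 2*k**3 + 5*k**2 + 2*k - 3
(s_(k+1) − s_k) − t_k = 0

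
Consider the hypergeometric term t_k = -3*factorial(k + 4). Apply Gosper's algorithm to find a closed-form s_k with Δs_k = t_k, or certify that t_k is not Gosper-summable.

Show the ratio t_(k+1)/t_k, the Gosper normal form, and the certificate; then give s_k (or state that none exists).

r(k) = k + 5 after simplifying.
So A=k + 5 and B=1, with C=1.
Solve (k + 5)·f(k+1) − (1)·f(k) = 1.
deg f ≤ -1 (via 1,0,0).
Bound -1 < 0, so the key equation has no polynomial solution.

none (Gosper's algorithm certifies no s_k)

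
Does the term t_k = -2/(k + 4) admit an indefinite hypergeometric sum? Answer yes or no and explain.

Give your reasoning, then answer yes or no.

Step 1: r(k) = (k + 4)/(k + 5).
Gosper form: A/B · C(k+1)/C(k) with A=k + 4, B=k + 5, C=1.
Key eq: (k + 4)·f(k+1) = (k + 4)·f(k) + (1).
Degrees (1,1,0) ⇒ d ≤ 0.
f = c0 ⇒ A·f(k+1) − B(k−1)·f(k) − C = -1. The system {-1 = 0} is inconsistent; no antidifference.

No — the linear system for f has no solution.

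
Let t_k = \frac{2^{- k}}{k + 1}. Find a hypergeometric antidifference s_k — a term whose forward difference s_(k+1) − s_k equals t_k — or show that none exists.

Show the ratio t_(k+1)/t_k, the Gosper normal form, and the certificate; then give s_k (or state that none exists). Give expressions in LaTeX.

Compute t_(k+1)/t_k: get (k + 1)/(2*(k + 2)).
Gosper form: A/B · C(k+1)/C(k) with A=k/2 + 1/2, B=k + 2, C=1.
Need (k/2 + 1/2)·f(k+1) − (k + 1)·f(k) = 1.
Degrees (1,1,0) ⇒ d ≤ -1.
deg f ≤ -1 is impossible — no certificate.

no hypergeometric antidifference exists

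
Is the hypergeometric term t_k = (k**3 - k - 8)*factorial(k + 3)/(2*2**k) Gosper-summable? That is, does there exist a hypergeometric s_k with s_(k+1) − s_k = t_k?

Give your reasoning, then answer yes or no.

Yes. s_k = (k**2 - 4*k + 2)*factorial(k + 3)/2**k.

r(k) = (k + 4)*(k - (k + 1)**3 + 9)/(2*(-k**3 + k + 8)) after simplifying.
Gosper form: A/B · C(k+1)/C(k) with A=k/2 + 2, B=1, C=k**3 - k - 8.
Need (k/2 + 2)·f(k+1) − (1)·f(k) = k**3 - k - 8.
Degrees (1,0,3) ⇒ d ≤ 2.
Solve for f: f(k) = 2*(k**2 - 4*k + 2) (degree 2 ≤ 2).
So s_k = (B(k−1)f/C)·t_k = (2*(k**2 - 4*k + 2)/(k**3 - k - 8))·t_k = (k**2 - 4*k + 2)*factorial(k + 3)/2**k.
Check: Δs_k = (k**3 - k - 8)*factorial(k + 3)/(2*2**k). ✓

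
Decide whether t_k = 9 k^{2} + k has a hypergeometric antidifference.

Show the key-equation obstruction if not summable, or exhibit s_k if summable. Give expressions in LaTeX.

Ratio r(k) = (k + 9*(k + 1)**2 + 1)/(k*(9*k + 1)).
Factor: A=1; B=1; C=k**2 + k/9.
Key eq: (1)·f(k+1) = (1)·f(k) + (k**2 + k/9).
Degrees (0,0,2) ⇒ d ≤ 3.
Coefficient equations give f(k) = k*(k - 1)*(3*k - 1)/9.
Certificate R = B(k−1)f/C = (k - 1)*(3*k - 1)/(9*k + 1) gives s_k = k*(3*k**2 - 4*k + 1).
Check: Δs_k = k*(9*k + 1). ✓

Yes. s_k = k \left(3 k^{2} - 4 k + 1\right).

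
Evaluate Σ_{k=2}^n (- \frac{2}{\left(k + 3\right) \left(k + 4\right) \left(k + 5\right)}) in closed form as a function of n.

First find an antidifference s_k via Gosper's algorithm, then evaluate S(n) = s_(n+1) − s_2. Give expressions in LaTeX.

S(n) = \frac{- n^{2} - 9 n + 10}{30 \left(n^{2} + 9 n + 20\right)}

Compute t_(k+1)/t_k: get (k + 3)/(k + 6).
Factor: A=k + 3; B=k + 6; C=1.
Key eq: (k + 3)·f(k+1) = (k + 5)·f(k) + (1).
Degrees (1,1,0) ⇒ d ≤ 2.
Coefficient equations give f(k) = k*(k + 7)/24.
Then R = B(k−1)f/C = k*(k + 5)*(k + 7)/24, so s_k = R(k)·t_k = k*(-k - 7)/(12*(k + 3)*(k + 4)).
Δs = -2/(k**3 + 12*k**2 + 47*k + 60), as required.
Evaluate: s_(n+1) = (-n**2 - 9*n - 8)/(12*(n**2 + 9*n + 20)); subtract s_(2) = -1/20 ⇒ S(n) = (-n**2 - 9*n + 10)/(30*(n**2 + 9*n + 20)).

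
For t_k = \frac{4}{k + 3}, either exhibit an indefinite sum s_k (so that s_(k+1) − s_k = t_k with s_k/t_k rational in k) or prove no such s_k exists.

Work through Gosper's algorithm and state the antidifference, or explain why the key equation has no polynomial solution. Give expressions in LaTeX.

none — t_k is not Gosper-summable

t_(k+1)/t_k = (k + 3)/(k + 4).
Take A(k)=k + 3, B(k)=k + 4, C(k)=1.
Key eq: (k + 3)·f(k+1) = (k + 3)·f(k) + (1).
deg f ≤ 0 (via 1,1,0).
Put f(k) = c0: A·f(k+1) − B(k−1)·f(k) − C = -1; need -1 = 0 — inconsistent ⇒ no f, not summable.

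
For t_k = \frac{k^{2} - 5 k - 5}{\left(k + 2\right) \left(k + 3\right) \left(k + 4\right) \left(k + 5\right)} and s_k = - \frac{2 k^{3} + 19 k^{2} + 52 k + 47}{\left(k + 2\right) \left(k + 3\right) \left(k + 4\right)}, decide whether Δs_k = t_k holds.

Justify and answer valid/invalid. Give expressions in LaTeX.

valid (s_(k+1) − s_k reduces to t_k)

s_(k+1) = (-52*k - 2*(k + 1)**3 - 19*(k + 1)**2 - 99)/((k + 3)*(k + 4)*(k + 5))
s_(k+1) − s_k = (k**2 - 5*k - 5)/(k**4 + 14*k**3 + 71*k**2 + 154*k + 120)
(s_(k+1) − s_k) − t_k = 0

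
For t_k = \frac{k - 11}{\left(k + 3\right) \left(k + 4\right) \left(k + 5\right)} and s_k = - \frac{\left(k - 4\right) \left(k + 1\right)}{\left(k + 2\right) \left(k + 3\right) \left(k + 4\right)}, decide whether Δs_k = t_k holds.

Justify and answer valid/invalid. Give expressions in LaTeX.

Invalid: residual \frac{2 \left(7 - k\right)}{k^{4} + 14 k^{3} + 71 k^{2} + 154 k + 120} ≠ 0.

s_(k+1) = -(k - 3)*(k + 2)/((k + 3)*(k + 4)*(k + 5))
s_(k+1) − s_k = (k**2 - 11*k - 8)/(k**4 + 14*k**3 + 71*k**2 + 154*k + 120)
(s_(k+1) − s_k) − t_k = 2*(7 - k)/(k**4 + 14*k**3 + 71*k**2 + 154*k + 120)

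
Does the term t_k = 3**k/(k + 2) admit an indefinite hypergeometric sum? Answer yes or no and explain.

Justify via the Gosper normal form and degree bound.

Ratio r(k) = 3*(k + 2)/(k + 3).
Take A(k)=3*k + 6, B(k)=k + 3, C(k)=1.
f must satisfy (3*k + 6)·f(k+1) − (k + 2)·f(k) = 1.
d = -1 from the (1,1,0) case.
d = -1 < 0 ⇒ no nonzero polynomial f; not summable.

No. Not Gosper-summable.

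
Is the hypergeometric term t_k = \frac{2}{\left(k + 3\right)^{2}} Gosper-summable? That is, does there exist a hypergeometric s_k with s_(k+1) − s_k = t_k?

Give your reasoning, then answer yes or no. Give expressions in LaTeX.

Compute t_(k+1)/t_k: get (k + 3)**2/(k + 4)**2.
A = k**2 + 6*k + 9, B = k**2 + 8*k + 16, C = 1.
f must satisfy (k**2 + 6*k + 9)·f(k+1) − (k**2 + 6*k + 9)·f(k) = 1.
Bound: deg f ≤ 0.
Put f(k) = c0: A·f(k+1) − B(k−1)·f(k) − C = -1; need -1 = 0 — inconsistent ⇒ no f, not summable.

No — the linear system for f has no solution.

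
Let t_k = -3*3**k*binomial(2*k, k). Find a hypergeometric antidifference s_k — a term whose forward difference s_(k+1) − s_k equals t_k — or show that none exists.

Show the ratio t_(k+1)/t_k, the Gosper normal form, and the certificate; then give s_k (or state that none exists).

none — t_k is not Gosper-summable

Step 1: r(k) = 6*(2*k + 1)/(k + 1).
Take A(k)=12*k + 6, B(k)=k + 1, C(k)=1.
Set up (12*k + 6)·f(k+1) − (k)·f(k) − (1) = 0.
deg f ≤ -1 (via 1,1,0).
Negative degree bound (-1): no f exists, t_k not Gosper-summable.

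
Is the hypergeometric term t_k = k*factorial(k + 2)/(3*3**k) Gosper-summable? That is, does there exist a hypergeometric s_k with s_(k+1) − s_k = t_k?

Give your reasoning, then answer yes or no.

Ratio r(k) = (k + 1)*(k + 3)/(3*k).
Normal form (A,B,C) = (k/3 + 1, 1, k).
Set up (k/3 + 1)·f(k+1) − (1)·f(k) − (k) = 0.
deg f ≤ 0 (via 1,0,1).
Match coefficients ⇒ f(k) = 3.
Then R = B(k−1)f/C = 3/k, so s_k = R(k)·t_k = factorial(k + 2)/3**k.
Δs = k*factorial(k + 2)/(3*3**k), as required.

Yes. s_k = factorial(k + 2)/3**k.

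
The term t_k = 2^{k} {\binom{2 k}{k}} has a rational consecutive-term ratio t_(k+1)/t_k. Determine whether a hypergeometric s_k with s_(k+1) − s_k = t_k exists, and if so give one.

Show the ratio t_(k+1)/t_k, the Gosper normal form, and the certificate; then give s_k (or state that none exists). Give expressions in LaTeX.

not Gosper-summable; s_k does not exist

r(k) = 4*(2*k + 1)/(k + 1) after simplifying.
Normal form (A,B,C) = (8*k + 4, k + 1, 1).
Set up (8*k + 4)·f(k+1) − (k)·f(k) − (1) = 0.
deg f ≤ -1 (via 1,1,0).
Negative degree bound (-1): no f exists, t_k not Gosper-summable.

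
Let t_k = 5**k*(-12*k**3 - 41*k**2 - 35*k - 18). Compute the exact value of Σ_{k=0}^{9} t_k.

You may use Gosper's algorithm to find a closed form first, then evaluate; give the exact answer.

r(k) = 5*(12*k**3 + 77*k**2 + 153*k + 106)/(12*k**3 + 41*k**2 + 35*k + 18) after simplifying.
Take A(k)=5, B(k)=1, C(k)=k**3 + 41*k**2/12 + 35*k/12 + 3/2.
f must satisfy (5)·f(k+1) − (1)·f(k) = k**3 + 41*k**2/12 + 35*k/12 + 3/2.
Degrees (0,0,3) ⇒ d ≤ 3.
A polynomial solution: f(k) = (3*k**3 - k**2 + 2)/12.
So s_k = (B(k−1)f/C)·t_k = ((3*k**3 - k**2 + 2)/(12*k**3 + 41*k**2 + 35*k + 18))·t_k = 5**k*(-3*k**3 + k**2 - 2).
s_(k+1) − s_k = 5**k*(-12*k**3 - 41*k**2 - 35*k - 18) = t_k.
Evaluate s at k=10 and k=0: -28339843750 and -2; difference -28339843748.

Σ = -28339843748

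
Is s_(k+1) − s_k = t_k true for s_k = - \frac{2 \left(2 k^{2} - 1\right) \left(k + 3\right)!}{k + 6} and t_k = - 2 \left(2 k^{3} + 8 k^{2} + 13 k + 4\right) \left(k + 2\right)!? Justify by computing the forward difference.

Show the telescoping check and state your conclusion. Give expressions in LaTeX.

Invalid: residual \frac{6 \left(2 k^{4} + 20 k^{3} + 59 k^{2} + 82 k + 25\right) \left(k + 2\right)!}{\left(k + 6\right) \left(k + 7\right)} ≠ 0.

s_(k+1) = -2*(2*k**2 + 4*k + 1)*factorial(k + 4)/(k + 7)
s_(k+1) − s_k = -2*(2*k**4 + 22*k**3 + 75*k**2 + 107*k + 31)*factorial(k + 3)/((k + 6)*(k + 7))
(s_(k+1) − s_k) − t_k = 6*(2*k**4 + 20*k**3 + 59*k**2 + 82*k + 25)*factorial(k + 2)/((k + 6)*(k + 7))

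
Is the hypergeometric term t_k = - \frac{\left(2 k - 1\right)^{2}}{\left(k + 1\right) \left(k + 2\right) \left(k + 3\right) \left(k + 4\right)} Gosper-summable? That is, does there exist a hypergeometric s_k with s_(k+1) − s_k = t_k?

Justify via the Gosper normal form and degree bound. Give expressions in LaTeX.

Ratio r(k) = (k + 1)*(2*k + 1)**2/((k + 5)*(2*k - 1)**2).
A = k + 1, B = k + 5, C = k**2 - k + 1/4.
Need (k + 1)·f(k+1) − (k + 4)·f(k) = k**2 - k + 1/4.
From deg A=1, deg B=1, deg C=2: d=3.
Match coefficients ⇒ f(k) = k*(k**2 - 2*k + 3)/8.
Get s_k = R·t_k = k*(-k**2 + 2*k - 3)/(2*(k**3 + 6*k**2 + 11*k + 6)) with R(k) = B(k−1)f(k)/C(k) = k*(k + 4)*(k**2 - 2*k + 3)/(2*(2*k - 1)**2).
s_(k+1) − s_k = (-4*k**2 + 4*k - 1)/(k**4 + 10*k**3 + 35*k**2 + 50*k + 24) = t_k.

Yes. s_k = \frac{k \left(- k^{2} + 2 k - 3\right)}{2 \left(k^{3} + 6 k^{2} + 11 k + 6\right)}.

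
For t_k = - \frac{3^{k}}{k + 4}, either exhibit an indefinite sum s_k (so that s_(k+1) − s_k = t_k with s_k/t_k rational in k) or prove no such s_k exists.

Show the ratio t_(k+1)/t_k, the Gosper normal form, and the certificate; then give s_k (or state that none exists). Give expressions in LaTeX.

Ratio r(k) = 3*(k + 4)/(k + 5).
Gosper form: A/B · C(k+1)/C(k) with A=3*k + 12, B=k + 5, C=1.
f must satisfy (3*k + 12)·f(k+1) − (k + 4)·f(k) = 1.
Bound: deg f ≤ -1.
Bound -1 < 0, so the key equation has no polynomial solution.

none — t_k is not Gosper-summable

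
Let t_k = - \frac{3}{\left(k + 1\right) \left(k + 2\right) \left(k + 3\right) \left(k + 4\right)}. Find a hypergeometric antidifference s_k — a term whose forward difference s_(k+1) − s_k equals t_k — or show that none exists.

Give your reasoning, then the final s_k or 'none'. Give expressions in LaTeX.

Ratio r(k) = (k + 1)/(k + 5).
A = k + 1, B = k + 5, C = 1.
Solve (k + 1)·f(k+1) − (k + 4)·f(k) = 1.
Bound: deg f ≤ 3.
Coefficient equations give f(k) = k*(k**2 + 6*k + 11)/18.
Then R = B(k−1)f/C = k*(k + 4)*(k**2 + 6*k + 11)/18, so s_k = R(k)·t_k = k*(-k**2 - 6*k - 11)/(6*(k + 1)*(k + 2)*(k + 3)).
s_(k+1) − s_k = -3/(k**4 + 10*k**3 + 35*k**2 + 50*k + 24) = t_k.

s_k = \frac{k \left(- k^{2} - 6 k - 11\right)}{6 \left(k + 1\right) \left(k + 2\right) \left(k + 3\right)}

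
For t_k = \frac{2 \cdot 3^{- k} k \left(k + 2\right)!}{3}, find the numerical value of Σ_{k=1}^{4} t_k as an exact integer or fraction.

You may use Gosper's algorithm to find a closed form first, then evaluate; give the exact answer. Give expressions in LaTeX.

Σ = 1012/27

Compute t_(k+1)/t_k: get (k + 1)*(k + 3)/(3*k).
A = k/3 + 1, B = 1, C = k.
f must satisfy (k/3 + 1)·f(k+1) − (1)·f(k) = k.
Bound: deg f ≤ 0.
Solve for f: f(k) = 3 (degree 0 ≤ 0).
So s_k = (B(k−1)f/C)·t_k = (3/k)·t_k = 2*factorial(k + 2)/3**k.
Check: Δs_k = 2*k*factorial(k + 2)/(3*3**k). ✓
Evaluate s at k=5 and k=1: 1120/27 and 4; difference 1012/27.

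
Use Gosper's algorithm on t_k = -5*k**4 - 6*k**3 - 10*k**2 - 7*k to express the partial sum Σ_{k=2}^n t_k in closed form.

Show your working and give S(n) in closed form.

The ratio is (5*k**4 + 26*k**3 + 58*k**2 + 65*k + 28)/(k*(5*k**3 + 6*k**2 + 10*k + 7)).
Normal form (A,B,C) = (1, 1, k**4 + 6*k**3/5 + 2*k**2 + 7*k/5).
Set up (1)·f(k+1) − (1)·f(k) − (k**4 + 6*k**3/5 + 2*k**2 + 7*k/5) = 0.
d = 5 from the (0,0,4) case.
Solving with deg f ≤ 5: f(k) = k*(k - 1)*(k**3 + 2*k + 2)/5.
Certificate R = B(k−1)f/C = (k - 1)*(k**3 + 2*k + 2)/(5*k**3 + 6*k**2 + 10*k + 7) gives s_k = k*(-k**4 + k**3 - 2*k**2 + 2).
s_(k+1) − s_k = k*(-5*k**3 - 6*k**2 - 10*k - 7) = t_k.
Evaluate: s_(n+1) = n*(-n**4 - 4*n**3 - 8*n**2 - 10*n - 5); subtract s_(2) = -28 ⇒ S(n) = -n**5 - 4*n**4 - 8*n**3 - 10*n**2 - 5*n + 28.

S(n) = -n**5 - 4*n**4 - 8*n**3 - 10*n**2 - 5*n + 28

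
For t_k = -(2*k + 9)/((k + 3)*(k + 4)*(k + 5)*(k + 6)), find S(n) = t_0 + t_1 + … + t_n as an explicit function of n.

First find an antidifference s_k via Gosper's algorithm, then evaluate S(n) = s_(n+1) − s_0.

S(n) = (-n**2 - 10*n - 9)/(15*(n**2 + 10*n + 24))

Compute t_(k+1)/t_k: get (k + 3)*(2*k + 11)/((k + 7)*(2*k + 9)).
Factor: A=k + 3; B=k + 7; C=k + 9/2.
Key eq: (k + 3)·f(k+1) = (k + 6)·f(k) + (k + 9/2).
Degrees (1,1,1) ⇒ d ≤ 3.
Match coefficients ⇒ f(k) = k*(k + 4)*(k + 8)/30.
Get s_k = R·t_k = k*(-k - 8)/(15*(k**2 + 8*k + 15)) with R(k) = B(k−1)f(k)/C(k) = k*(k + 4)*(k + 6)*(k + 8)/(15*(2*k + 9)).
Check: Δs_k = (-2*k - 9)/(k**4 + 18*k**3 + 119*k**2 + 342*k + 360). ✓
Σ_(k=0)^n t_k = s_(n+1) − s_(0) = ((-n**2 - 10*n - 9)/(15*(n**2 + 10*n + 24))) − (0), i.e. (-n**2 - 10*n - 9)/(15*(n**2 + 10*n + 24)).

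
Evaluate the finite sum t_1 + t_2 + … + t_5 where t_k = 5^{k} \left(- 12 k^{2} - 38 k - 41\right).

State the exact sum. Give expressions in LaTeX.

Σ = -1937455

The ratio is 5*(12*k**2 + 62*k + 91)/(12*k**2 + 38*k + 41).
Normal form (A,B,C) = (5, 1, k**2 + 19*k/6 + 41/12).
f must satisfy (5)·f(k+1) − (1)·f(k) = k**2 + 19*k/6 + 41/12.
deg f ≤ 2 (via 0,0,2).
Solve for f: f(k) = (3*k**2 + 2*k + 4)/12 (degree 2 ≤ 2).
So s_k = (B(k−1)f/C)·t_k = ((3*k**2 + 2*k + 4)/(12*k**2 + 38*k + 41))·t_k = 5**k*(-3*k**2 - 2*k - 4).
Δs = 5**k*(-12*k**2 - 38*k - 41), as required.
Sum = s_(6) − s_(1); s_(6) = -1937500, s_(1) = -45 ⇒ -1937455.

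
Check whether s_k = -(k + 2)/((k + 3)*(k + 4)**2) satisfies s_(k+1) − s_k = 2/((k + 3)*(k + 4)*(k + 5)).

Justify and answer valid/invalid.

Invalid: residual 2*(-3*k - 13)/(k**5 + 21*k**4 + 175*k**3 + 723*k**2 + 1480*k + 1200) ≠ 0.

s_(k+1) = (-k - 3)/((k + 4)*(k + 5)**2)
s_(k+1) − s_k = ((k + 2)*(k + 5)**2 - (k + 3)**2*(k + 4))/((k + 3)*(k + 4)**2*(k + 5)**2)
(s_(k+1) − s_k) − t_k = 2*(-3*k - 13)/(k**5 + 21*k**4 + 175*k**3 + 723*k**2 + 1480*k + 1200)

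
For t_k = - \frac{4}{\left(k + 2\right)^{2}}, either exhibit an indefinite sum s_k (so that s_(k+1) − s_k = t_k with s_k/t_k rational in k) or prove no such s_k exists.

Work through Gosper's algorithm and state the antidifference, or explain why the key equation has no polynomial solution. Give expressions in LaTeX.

not Gosper-summable; s_k does not exist

The ratio is (k + 2)**2/(k + 3)**2.
So A=k**2 + 4*k + 4 and B=k**2 + 6*k + 9, with C=1.
Need (k**2 + 4*k + 4)·f(k+1) − (k**2 + 4*k + 4)·f(k) = 1.
d = 0 from the (2,2,0) case.
Put f(k) = c0: A·f(k+1) − B(k−1)·f(k) − C = -1; need -1 = 0 — inconsistent ⇒ no f, not summable.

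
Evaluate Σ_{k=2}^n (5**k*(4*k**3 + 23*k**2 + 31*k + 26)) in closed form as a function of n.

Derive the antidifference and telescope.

S(n) = 5*5**n*n**3 + 25*5**n*n**2 + 30*5**n*n + 30*5**n - 450

r(k) = 5*(4*k**3 + 35*k**2 + 89*k + 84)/(4*k**3 + 23*k**2 + 31*k + 26) after simplifying.
Factor: A=5; B=1; C=k**3 + 23*k**2/4 + 31*k/4 + 13/2.
Set up (5)·f(k+1) − (1)·f(k) − (k**3 + 23*k**2/4 + 31*k/4 + 13/2) = 0.
deg f ≤ 3 (via 0,0,3).
Solve for f: f(k) = (k**3 + 2*k**2 - k + 4)/4 (degree 3 ≤ 3).
Then R = B(k−1)f/C = (k**3 + 2*k**2 - k + 4)/(4*k**3 + 23*k**2 + 31*k + 26), so s_k = R(k)·t_k = 5**k*(k**3 + 2*k**2 - k + 4).
Verify: 5**k*(4*k**3 + 23*k**2 + 31*k + 26) matches t_k.
Telescope: S(n) = s_(n+1) − s_(2) = 5**(n + 1)*(n**3 + 5*n**2 + 6*n + 6) − (450) = 5*5**n*n**3 + 25*5**n*n**2 + 30*5**n*n + 30*5**n - 450.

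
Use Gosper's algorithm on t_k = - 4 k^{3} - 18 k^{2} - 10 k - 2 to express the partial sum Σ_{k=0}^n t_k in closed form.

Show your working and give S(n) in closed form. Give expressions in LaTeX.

S(n) = - n^{4} - 8 n^{3} - 15 n^{2} - 10 n - 2

t_(k+1)/t_k = (2*k**3 + 15*k**2 + 29*k + 17)/(2*k**3 + 9*k**2 + 5*k + 1).
So A=1 and B=1, with C=k**3 + 9*k**2/2 + 5*k/2 + 1/2.
Solve (1)·f(k+1) − (1)·f(k) = k**3 + 9*k**2/2 + 5*k/2 + 1/2.
deg f ≤ 4 (via 0,0,3).
Solving with deg f ≤ 4: f(k) = k**2*(k**2 + 4*k - 3)/4.
R(k) = B(k−1)·f(k)/C(k) = k**2*(k**2 + 4*k - 3)/(2*(2*k**3 + 9*k**2 + 5*k + 1)); s_k = R·t_k = k**2*(-k**2 - 4*k + 3).
Verify: -4*k**3 - 18*k**2 - 10*k - 2 matches t_k.
Evaluate: s_(n+1) = -n**4 - 8*n**3 - 15*n**2 - 10*n - 2; subtract s_(0) = 0 ⇒ S(n) = -n**4 - 8*n**3 - 15*n**2 - 10*n - 2.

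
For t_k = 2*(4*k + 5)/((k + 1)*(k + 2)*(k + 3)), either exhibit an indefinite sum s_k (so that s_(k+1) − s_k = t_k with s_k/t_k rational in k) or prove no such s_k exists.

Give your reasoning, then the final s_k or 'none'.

s_k = k*(9*k + 11)/(2*(k + 1)*(k + 2))

r(k) = (k + 1)*(4*k + 9)/((k + 4)*(4*k + 5)) after simplifying.
So A=k + 1 and B=k + 4, with C=k + 5/4.
Need (k + 1)·f(k+1) − (k + 3)·f(k) = k + 5/4.
Bound: deg f ≤ 2.
Match coefficients ⇒ f(k) = k*(9*k + 11)/16.
Certificate R = B(k−1)f/C = k*(k + 3)*(9*k + 11)/(4*(4*k + 5)) gives s_k = k*(9*k + 11)/(2*(k + 1)*(k + 2)).
s_(k+1) − s_k = 2*(4*k + 5)/(k**3 + 6*k**2 + 11*k + 6) = t_k.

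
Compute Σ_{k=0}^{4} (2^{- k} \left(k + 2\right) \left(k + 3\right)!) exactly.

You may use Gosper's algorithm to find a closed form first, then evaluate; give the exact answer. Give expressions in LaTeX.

Σ = 2508

Ratio r(k) = (k + 3)*(k + 4)/(2*(k + 2)).
Normal form (A,B,C) = (k/2 + 2, 1, k + 2).
Key eq: (k/2 + 2)·f(k+1) = (1)·f(k) + (k + 2).
Degrees (1,0,1) ⇒ d ≤ 0.
A polynomial solution: f(k) = 2.
Then R = B(k−1)f/C = 2/(k + 2), so s_k = R(k)·t_k = 2**(1 - k)*factorial(k + 3).
Δs = (k + 2)*factorial(k + 3)/2**k, as required.
Sum = s_(5) − s_(0); s_(5) = 2520, s_(0) = 12 ⇒ 2508.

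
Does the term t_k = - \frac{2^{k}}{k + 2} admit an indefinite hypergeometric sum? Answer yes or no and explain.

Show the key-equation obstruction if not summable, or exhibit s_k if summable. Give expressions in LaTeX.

r(k) = 2*(k + 2)/(k + 3) after simplifying.
Gosper form: A/B · C(k+1)/C(k) with A=2*k + 4, B=k + 3, C=1.
f must satisfy (2*k + 4)·f(k+1) − (k + 2)·f(k) = 1.
Degrees (1,1,0) ⇒ d ≤ -1.
deg f ≤ -1 is impossible — no certificate.

No — key equation has no polynomial f.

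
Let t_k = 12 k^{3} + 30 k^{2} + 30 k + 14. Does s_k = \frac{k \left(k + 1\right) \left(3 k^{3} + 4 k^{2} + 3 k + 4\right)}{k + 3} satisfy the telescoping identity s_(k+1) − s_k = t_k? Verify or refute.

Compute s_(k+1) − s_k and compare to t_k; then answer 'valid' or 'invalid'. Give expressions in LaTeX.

Invalid: residual \frac{2 \left(- 9 k^{4} - 62 k^{3} - 117 k^{2} - 100 k - 42\right)}{k^{2} + 7 k + 12} ≠ 0.

s_(k+1) = (k + 1)*(k + 2)*(3*k + 3*(k + 1)**3 + 4*(k + 1)**2 + 7)/(k + 4)
s_(k+1) − s_k = 2*(6*k**5 + 48*k**4 + 130*k**3 + 175*k**2 + 129*k + 42)/(k**2 + 7*k + 12)
(s_(k+1) − s_k) − t_k = 2*(-9*k**4 - 62*k**3 - 117*k**2 - 100*k - 42)/(k**2 + 7*k + 12)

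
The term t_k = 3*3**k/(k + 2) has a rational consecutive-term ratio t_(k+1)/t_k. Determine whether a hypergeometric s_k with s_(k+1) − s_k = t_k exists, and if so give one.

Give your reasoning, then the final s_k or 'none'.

not Gosper-summable; s_k does not exist

t_(k+1)/t_k = 3*(k + 2)/(k + 3).
A = 3*k + 6, B = k + 3, C = 1.
Need (3*k + 6)·f(k+1) − (k + 2)·f(k) = 1.
deg f ≤ -1 (via 1,1,0).
Negative degree bound (-1): no f exists, t_k not Gosper-summable.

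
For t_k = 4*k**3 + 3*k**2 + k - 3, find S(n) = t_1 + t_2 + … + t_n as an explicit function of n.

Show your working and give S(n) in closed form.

S(n) = n*(n**3 + 3*n**2 + 3*n - 2)

r(k) = (4*k**3 + 15*k**2 + 19*k + 5)/(4*k**3 + 3*k**2 + k - 3) after simplifying.
Normal form (A,B,C) = (1, 1, k**3 + 3*k**2/4 + k/4 - 3/4).
Solve (1)·f(k+1) − (1)·f(k) = k**3 + 3*k**2/4 + k/4 - 3/4.
From deg A=0, deg B=0, deg C=3: d=4.
Solve for f: f(k) = k*(k**3 - k**2 - 3)/4 (degree 4 ≤ 4).
So s_k = (B(k−1)f/C)·t_k = (k*(k**3 - k**2 - 3)/(4*k**3 + 3*k**2 + k - 3))·t_k = k*(k**3 - k**2 - 3).
Check: Δs_k = 4*k**3 + 3*k**2 + k - 3. ✓
Evaluate: s_(n+1) = n**4 + 3*n**3 + 3*n**2 - 2*n - 3; subtract s_(1) = -3 ⇒ S(n) = n*(n**3 + 3*n**2 + 3*n - 2).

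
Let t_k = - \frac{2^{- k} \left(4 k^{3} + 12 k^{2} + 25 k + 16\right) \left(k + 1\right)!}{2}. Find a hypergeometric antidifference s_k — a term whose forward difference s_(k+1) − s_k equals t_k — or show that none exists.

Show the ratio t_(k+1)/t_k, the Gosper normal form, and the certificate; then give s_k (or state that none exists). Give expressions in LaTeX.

s_k = - 2^{- k} \left(2 k + 1\right)^{2} \left(k + 1\right)!

Ratio r(k) = (4*k**4 + 32*k**3 + 109*k**2 + 179*k + 114)/(2*(4*k**3 + 12*k**2 + 25*k + 16)).
Normal form (A,B,C) = (k/2 + 1, 1, k**3 + 3*k**2 + 25*k/4 + 4).
f must satisfy (k/2 + 1)·f(k+1) − (1)·f(k) = k**3 + 3*k**2 + 25*k/4 + 4.
d = 2 from the (1,0,3) case.
Match coefficients ⇒ f(k) = (2*k + 1)**2/2.
Then R = B(k−1)f/C = 2*(2*k + 1)**2/(4*k**3 + 12*k**2 + 25*k + 16), so s_k = R(k)·t_k = -(2*k + 1)**2*factorial(k + 1)/2**k.
Verify: -(4*k**3 + 12*k**2 + 25*k + 16)*factorial(k + 1)/(2*2**k) matches t_k.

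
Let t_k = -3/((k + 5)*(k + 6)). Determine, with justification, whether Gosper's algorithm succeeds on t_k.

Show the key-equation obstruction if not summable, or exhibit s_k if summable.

The ratio is (k + 5)/(k + 7).
Normal form (A,B,C) = (k + 5, k + 7, 1).
Solve (k + 5)·f(k+1) − (k + 6)·f(k) = 1.
Bound: deg f ≤ 1.
Coefficient equations give f(k) = k/5.
Certificate R = B(k−1)f/C = k*(k + 6)/5 gives s_k = -3*k/(5*k + 25).
Verify: -3/(k**2 + 11*k + 30) matches t_k.

Yes. s_k = -3*k/(5*k + 25).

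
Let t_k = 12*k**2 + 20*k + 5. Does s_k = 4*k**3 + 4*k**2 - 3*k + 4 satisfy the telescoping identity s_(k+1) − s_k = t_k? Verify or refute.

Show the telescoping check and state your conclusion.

Valid: the claim telescopes to t_k.

s_(k+1) = 4*k**3 + 16*k**2 + 17*k + 9
s_(k+1) − s_k = 12*k**2 + 20*k + 5
(s_(k+1) − s_k) − t_k = 0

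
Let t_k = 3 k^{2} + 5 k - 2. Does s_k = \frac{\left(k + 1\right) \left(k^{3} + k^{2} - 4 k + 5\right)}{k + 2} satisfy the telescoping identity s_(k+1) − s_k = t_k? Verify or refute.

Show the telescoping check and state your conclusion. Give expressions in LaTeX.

s_(k+1) = (k + 2)*(-4*k + (k + 1)**3 + (k + 1)**2 + 1)/(k + 3)
s_(k+1) − s_k = (3*k**4 + 18*k**3 + 31*k**2 + 8*k - 3)/(k**2 + 5*k + 6)
(s_(k+1) − s_k) − t_k = (-2*k**3 - 10*k**2 - 12*k + 9)/(k**2 + 5*k + 6)

Invalid: residual \frac{- 2 k^{3} - 10 k^{2} - 12 k + 9}{k^{2} + 5 k + 6} ≠ 0.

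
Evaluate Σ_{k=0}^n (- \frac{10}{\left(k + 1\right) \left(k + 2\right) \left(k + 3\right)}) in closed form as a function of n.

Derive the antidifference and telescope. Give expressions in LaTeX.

S(n) = \frac{5 \left(- n^{2} - 5 n - 4\right)}{2 \left(n^{2} + 5 n + 6\right)}

Ratio r(k) = (k + 1)/(k + 4).
So A=k + 1 and B=k + 4, with C=1.
Solve (k + 1)·f(k+1) − (k + 3)·f(k) = 1.
Degrees (1,1,0) ⇒ d ≤ 2.
Solving with deg f ≤ 2: f(k) = k*(k + 3)/4.
Certificate R = B(k−1)f/C = k*(k + 3)**2/4 gives s_k = 5*k*(-k - 3)/(2*(k + 1)*(k + 2)).
Δs = -10/(k**3 + 6*k**2 + 11*k + 6), as required.
s_(n+1) = 5*(-n**2 - 5*n - 4)/(2*(n**2 + 5*n + 6)) and s_(0) = 0, so S(n) = 5*(-n**2 - 5*n - 4)/(2*(n**2 + 5*n + 6)).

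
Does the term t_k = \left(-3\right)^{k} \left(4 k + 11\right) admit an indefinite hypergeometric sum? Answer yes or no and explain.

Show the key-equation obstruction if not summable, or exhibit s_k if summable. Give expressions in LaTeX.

Yes. s_k = \left(-3\right)^{k} \left(- k - 2\right).

Compute t_(k+1)/t_k: get 3*(-4*k - 15)/(4*k + 11).
Gosper form: A/B · C(k+1)/C(k) with A=-3, B=1, C=k + 11/4.
Need (-3)·f(k+1) − (1)·f(k) = k + 11/4.
Degrees (0,0,1) ⇒ d ≤ 1.
Match coefficients ⇒ f(k) = -(k + 2)/4.
Then R = B(k−1)f/C = -(k + 2)/(4*k + 11), so s_k = R(k)·t_k = (-3)**k*(-k - 2).
s_(k+1) − s_k = (-3)**k*(4*k + 11) = t_k.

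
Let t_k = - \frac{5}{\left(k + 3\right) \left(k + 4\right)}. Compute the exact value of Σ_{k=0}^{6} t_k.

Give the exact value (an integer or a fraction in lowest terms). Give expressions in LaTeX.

r(k) = (k + 3)/(k + 5) after simplifying.
Normal form (A,B,C) = (k + 3, k + 5, 1).
Key eq: (k + 3)·f(k+1) = (k + 4)·f(k) + (1).
Degrees (1,1,0) ⇒ d ≤ 1.
Coefficient equations give f(k) = k/3.
Get s_k = R·t_k = -5*k/(3*k + 9) with R(k) = B(k−1)f(k)/C(k) = k*(k + 4)/3.
Δs = -5/(k**2 + 7*k + 12), as required.
Telescoping: Σ = s_(7) − s_(0) = -7/6 − (0) = -7/6.

Σ = -7/6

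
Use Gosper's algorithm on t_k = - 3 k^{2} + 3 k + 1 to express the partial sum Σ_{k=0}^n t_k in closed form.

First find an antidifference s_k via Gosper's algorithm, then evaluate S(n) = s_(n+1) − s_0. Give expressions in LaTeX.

S(n) = - n^{3} + 2 n + 1

The ratio is (3*k**2 + 3*k - 1)/(3*k**2 - 3*k - 1).
A = 1, B = 1, C = k**2 - k - 1/3.
Key eq: (1)·f(k+1) = (1)·f(k) + (k**2 - k - 1/3).
Degrees (0,0,2) ⇒ d ≤ 3.
Solving with deg f ≤ 3: f(k) = k*(k**2 - 3*k + 1)/3.
Certificate R = B(k−1)f/C = k*(k**2 - 3*k + 1)/(3*k**2 - 3*k - 1) gives s_k = k*(-k**2 + 3*k - 1).
Verify: -3*k**2 + 3*k + 1 matches t_k.
Evaluate: s_(n+1) = -n**3 + 2*n + 1; subtract s_(0) = 0 ⇒ S(n) = -n**3 + 2*n + 1.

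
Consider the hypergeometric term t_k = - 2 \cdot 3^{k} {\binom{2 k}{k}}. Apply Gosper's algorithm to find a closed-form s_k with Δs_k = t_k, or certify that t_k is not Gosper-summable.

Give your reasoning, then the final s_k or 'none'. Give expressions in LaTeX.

Step 1: r(k) = 6*(2*k + 1)/(k + 1).
Normal form (A,B,C) = (12*k + 6, k + 1, 1).
Solve (12*k + 6)·f(k+1) − (k)·f(k) = 1.
From deg A=1, deg B=1, deg C=0: d=-1.
d = -1 < 0 ⇒ no nonzero polynomial f; not summable.

no hypergeometric antidifference exists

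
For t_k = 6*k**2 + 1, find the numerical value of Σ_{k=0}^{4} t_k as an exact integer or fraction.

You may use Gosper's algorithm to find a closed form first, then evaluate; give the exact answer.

t_(k+1)/t_k = (6*(k + 1)**2 + 1)/(6*k**2 + 1).
Gosper form: A/B · C(k+1)/C(k) with A=1, B=1, C=k**2 + 1/6.
Need (1)·f(k+1) − (1)·f(k) = k**2 + 1/6.
deg f ≤ 3 (via 0,0,2).
Match coefficients ⇒ f(k) = k*(2*k**2 - 3*k + 2)/6.
So s_k = (B(k−1)f/C)·t_k = (k*(2*k**2 - 3*k + 2)/(6*k**2 + 1))·t_k = k*(2*k**2 - 3*k + 2).
s_(k+1) − s_k = 6*k**2 + 1 = t_k.
Σ_(k=0)^(4) t_k = s_(5) − s_(0) = 185 − (0) = 185.

Σ = 185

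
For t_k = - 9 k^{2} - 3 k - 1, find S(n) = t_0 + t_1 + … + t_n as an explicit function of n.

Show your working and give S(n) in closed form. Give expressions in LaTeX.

S(n) = - 3 n^{3} - 6 n^{2} - 4 n - 1

r(k) = (9*k**2 + 21*k + 13)/(9*k**2 + 3*k + 1) after simplifying.
Normal form (A,B,C) = (1, 1, k**2 + k/3 + 1/9).
Set up (1)·f(k+1) − (1)·f(k) − (k**2 + k/3 + 1/9) = 0.
Degrees (0,0,2) ⇒ d ≤ 3.
Solving with deg f ≤ 3: f(k) = k*(3*k**2 - 3*k + 1)/9.
R(k) = B(k−1)·f(k)/C(k) = k*(3*k**2 - 3*k + 1)/(9*k**2 + 3*k + 1); s_k = R·t_k = k*(-3*k**2 + 3*k - 1).
Verify: -9*k**2 - 3*k - 1 matches t_k.
Evaluate: s_(n+1) = -3*n**3 - 6*n**2 - 4*n - 1; subtract s_(0) = 0 ⇒ S(n) = -3*n**3 - 6*n**2 - 4*n - 1.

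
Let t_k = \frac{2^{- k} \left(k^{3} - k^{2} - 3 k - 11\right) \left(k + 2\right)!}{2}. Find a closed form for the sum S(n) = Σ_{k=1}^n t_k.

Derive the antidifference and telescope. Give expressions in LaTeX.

The ratio is (k + 3)*(3*k - (k + 1)**3 + (k + 1)**2 + 14)/(2*(-k**3 + k**2 + 3*k + 11)).
So A=k/2 + 3/2 and B=1, with C=k**3 - k**2 - 3*k - 11.
Solve (k/2 + 3/2)·f(k+1) − (1)·f(k) = k**3 - k**2 - 3*k - 11.
deg f ≤ 2 (via 1,0,3).
Solve for f: f(k) = 2*(k**2 - 4*k - 2) (degree 2 ≤ 2).
So s_k = (B(k−1)f/C)·t_k = (2*(k**2 - 4*k - 2)/(k**3 - k**2 - 3*k - 11))·t_k = (k**2 - 4*k - 2)*factorial(k + 2)/2**k.
s_(k+1) − s_k = (k**3 - k**2 - 3*k - 11)*factorial(k + 2)/(2*2**k) = t_k.
Telescope: S(n) = s_(n+1) − s_(1) = 2**(-n - 1)*(n**2 - 2*n - 5)*factorial(n + 3) − (-15) = (30*2**n + n**5*factorial(n) + 4*n**4*factorial(n) - 6*n**3*factorial(n) - 46*n**2*factorial(n) - 67*n*factorial(n) - 30*factorial(n))/(2*2**n).

S(n) = \frac{2^{- n} \left(30 \cdot 2^{n} + n^{5} n! + 4 n^{4} n! - 6 n^{3} n! - 46 n^{2} n! - 67 n n! - 30 n!\right)}{2}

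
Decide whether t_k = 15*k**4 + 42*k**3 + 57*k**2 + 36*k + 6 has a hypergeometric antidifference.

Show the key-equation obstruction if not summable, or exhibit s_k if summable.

The ratio is (5*k**4 + 34*k**3 + 91*k**2 + 112*k + 52)/(5*k**4 + 14*k**3 + 19*k**2 + 12*k + 2).
Gosper form: A/B · C(k+1)/C(k) with A=1, B=1, C=k**4 + 14*k**3/5 + 19*k**2/5 + 12*k/5 + 2/5.
Set up (1)·f(k+1) − (1)·f(k) − (k**4 + 14*k**3/5 + 19*k**2/5 + 12*k/5 + 2/5) = 0.
Bound: deg f ≤ 5.
Solve for f: f(k) = k*(k + 1)*(k**3 + k - 1)/5 (degree 5 ≤ 5).
R(k) = B(k−1)·f(k)/C(k) = k*(k**3 + k - 1)/(5*k**3 + 9*k**2 + 10*k + 2); s_k = R·t_k = 3*k*(k**4 + k**3 + k**2 - 1).
Verify: 15*k**4 + 42*k**3 + 57*k**2 + 36*k + 6 matches t_k.

Yes. s_k = 3*k*(k**4 + k**3 + k**2 - 1).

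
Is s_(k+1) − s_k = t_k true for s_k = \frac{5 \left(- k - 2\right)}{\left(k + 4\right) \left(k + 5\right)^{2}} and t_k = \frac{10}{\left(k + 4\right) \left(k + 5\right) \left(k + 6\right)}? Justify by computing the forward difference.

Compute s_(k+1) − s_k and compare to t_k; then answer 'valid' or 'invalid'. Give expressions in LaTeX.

s_(k+1) = 5*(-k - 3)/((k + 5)*(k + 6)**2)
s_(k+1) − s_k = 5*(2*k**2 + 13*k + 12)/(k**5 + 26*k**4 + 269*k**3 + 1384*k**2 + 3540*k + 3600)
(s_(k+1) − s_k) − t_k = 15*(-3*k - 16)/(k**5 + 26*k**4 + 269*k**3 + 1384*k**2 + 3540*k + 3600)

Invalid: residual \frac{15 \left(- 3 k - 16\right)}{k^{5} + 26 k^{4} + 269 k^{3} + 1384 k^{2} + 3540 k + 3600} ≠ 0.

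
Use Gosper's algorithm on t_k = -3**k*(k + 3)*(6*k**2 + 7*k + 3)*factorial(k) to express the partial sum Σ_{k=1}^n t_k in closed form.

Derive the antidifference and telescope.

Compute t_(k+1)/t_k: get 3*(k + 1)*(k + 4)*(7*k + 6*(k + 1)**2 + 10)/((k + 3)*(6*k**2 + 7*k + 3)).
Gosper form: A/B · C(k+1)/C(k) with A=3*k + 3, B=1, C=k**3 + 25*k**2/6 + 4*k + 3/2.
Need (3*k + 3)·f(k+1) − (1)·f(k) = k**3 + 25*k**2/6 + 4*k + 3/2.
Degrees (1,0,3) ⇒ d ≤ 2.
A polynomial solution: f(k) = (2*k**2 + 3*k - 3)/6.
Certificate R = B(k−1)f/C = (2*k**2 + 3*k - 3)/((k + 3)*(6*k**2 + 7*k + 3)) gives s_k = -3**k*(2*k**2 + 3*k - 3)*factorial(k).
s_(k+1) − s_k = -3**k*(k + 3)*(6*k**2 + 7*k + 3)*factorial(k) = t_k.
Σ_(k=1)^n t_k = s_(n+1) − s_(1) = (-3**(n + 1)*(2*n**2 + 7*n + 2)*factorial(n + 1)) − (-6), i.e. -6*3**n*n**3*factorial(n) - 27*3**n*n**2*factorial(n) - 27*3**n*n*factorial(n) - 6*3**n*factorial(n) + 6.

S(n) = -6*3**n*n**3*factorial(n) - 27*3**n*n**2*factorial(n) - 27*3**n*n*factorial(n) - 6*3**n*factorial(n) + 6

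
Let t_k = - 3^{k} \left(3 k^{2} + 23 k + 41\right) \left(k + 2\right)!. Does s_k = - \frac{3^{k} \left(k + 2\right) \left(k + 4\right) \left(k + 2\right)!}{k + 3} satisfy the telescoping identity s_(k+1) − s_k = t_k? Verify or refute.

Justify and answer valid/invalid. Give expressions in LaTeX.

Invalid: residual \frac{3^{k} \left(3 k^{3} + 32 k^{2} + 109 k + 119\right) \left(k + 2\right)!}{\left(k + 3\right) \left(k + 4\right)} ≠ 0.

s_(k+1) = -3**(k + 1)*(k + 3)*(k + 5)*factorial(k + 3)/(k + 4)
s_(k+1) − s_k = -3**k*(3*k**4 + 41*k**3 + 206*k**2 + 454*k + 373)*factorial(k + 2)/((k + 3)*(k + 4))
(s_(k+1) − s_k) − t_k = 3**k*(3*k**3 + 32*k**2 + 109*k + 119)*factorial(k + 2)/((k + 3)*(k + 4))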